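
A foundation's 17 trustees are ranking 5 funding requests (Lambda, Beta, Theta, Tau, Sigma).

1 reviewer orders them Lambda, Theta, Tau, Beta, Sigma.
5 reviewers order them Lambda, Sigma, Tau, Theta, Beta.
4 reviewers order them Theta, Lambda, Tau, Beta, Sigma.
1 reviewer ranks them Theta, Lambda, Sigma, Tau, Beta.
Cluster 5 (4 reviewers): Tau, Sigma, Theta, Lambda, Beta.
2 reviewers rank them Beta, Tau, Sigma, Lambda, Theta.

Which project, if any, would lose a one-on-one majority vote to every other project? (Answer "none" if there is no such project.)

Beta

Head-to-head results (17 reviewers):
Lambda vs Beta: Lambda, 15–2.
Lambda vs Theta: Theta wins 9–8.
Lambda vs Tau: Lambda is ranked higher on 1+5+4+1 = 11 ballots, Tau on 6. Lambda wins 11–6.
Lambda vs Sigma: 11 to 6, Lambda.
Beta vs Theta: 2 to 15, Theta.
Beta vs Tau: Tau, 15–2.
Beta vs Sigma: 1+4+2 = 7 for Beta, 10 for Sigma — Sigma by 10–7.
Theta vs Tau: 1+4+1 = 6 for Theta, 11 for Tau — Tau by 11–6.
Theta vs Sigma: Sigma wins 11–6.
Tau vs Sigma: Tau is ranked higher on 1+4+4+2 = 11 ballots, Sigma on 6. Tau wins 11–6.
Only Beta has no wins; Beta is the Condorcet loser.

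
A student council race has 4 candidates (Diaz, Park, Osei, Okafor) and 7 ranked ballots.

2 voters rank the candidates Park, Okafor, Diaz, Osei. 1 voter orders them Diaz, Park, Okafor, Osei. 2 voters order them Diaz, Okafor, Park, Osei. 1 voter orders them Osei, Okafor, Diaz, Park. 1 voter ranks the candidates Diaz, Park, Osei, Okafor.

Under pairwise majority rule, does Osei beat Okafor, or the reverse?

Ballots ranking Osei above Okafor: 1 + 1 = 2.
Ballots ranking Okafor above Osei: 7 − 2 = 5.
Okafor wins the head-to-head 5–2.

Okafor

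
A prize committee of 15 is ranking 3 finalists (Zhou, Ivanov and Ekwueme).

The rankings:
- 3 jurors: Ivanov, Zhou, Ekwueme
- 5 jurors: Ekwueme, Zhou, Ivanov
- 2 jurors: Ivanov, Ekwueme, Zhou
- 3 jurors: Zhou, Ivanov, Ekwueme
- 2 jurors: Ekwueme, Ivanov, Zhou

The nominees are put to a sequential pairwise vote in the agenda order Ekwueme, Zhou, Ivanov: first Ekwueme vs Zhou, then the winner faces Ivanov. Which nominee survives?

Round 1: Ekwueme vs Zhou — 9–6, Ekwueme advances.
Round 2: Ekwueme vs Ivanov — 7–8, Ivanov advances.
Ivanov survives the agenda.

Ivanov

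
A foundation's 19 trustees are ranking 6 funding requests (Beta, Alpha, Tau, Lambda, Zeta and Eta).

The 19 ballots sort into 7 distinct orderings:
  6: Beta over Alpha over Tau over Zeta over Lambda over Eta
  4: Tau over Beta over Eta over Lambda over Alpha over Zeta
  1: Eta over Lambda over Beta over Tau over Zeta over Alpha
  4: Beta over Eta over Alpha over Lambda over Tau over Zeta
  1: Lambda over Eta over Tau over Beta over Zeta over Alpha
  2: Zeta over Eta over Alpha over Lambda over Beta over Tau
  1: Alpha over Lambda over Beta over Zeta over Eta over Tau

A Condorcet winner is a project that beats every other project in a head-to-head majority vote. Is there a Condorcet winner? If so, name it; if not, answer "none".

Check each pair by majority over 19 ballots:
Beta vs Alpha: Beta, 16–3.
Beta vs Tau: Beta, 14–5.
Beta vs Lambda: Beta, 14–5.
Beta vs Zeta: Beta, 17–2.
Beta vs Eta: Beta, 15–4.
Alpha vs Tau: Alpha, 13–6.
Alpha vs Lambda: Alpha, 13–6.
Alpha vs Zeta: Alpha, 15–4.
Alpha vs Eta: Eta, 12–7.
Tau vs Lambda: Tau wins 10–9.
Tau vs Zeta: Tau, 16–3.
Tau–Eta: Tau 10–9.
Lambda vs Zeta: Lambda, 11–8.
Lambda–Eta: Eta 11–8.
Zeta vs Eta: Eta wins 10–9.
Beta beats each of Alpha, Tau, Lambda, Zeta, Eta — Beta is the Condorcet winner.

Beta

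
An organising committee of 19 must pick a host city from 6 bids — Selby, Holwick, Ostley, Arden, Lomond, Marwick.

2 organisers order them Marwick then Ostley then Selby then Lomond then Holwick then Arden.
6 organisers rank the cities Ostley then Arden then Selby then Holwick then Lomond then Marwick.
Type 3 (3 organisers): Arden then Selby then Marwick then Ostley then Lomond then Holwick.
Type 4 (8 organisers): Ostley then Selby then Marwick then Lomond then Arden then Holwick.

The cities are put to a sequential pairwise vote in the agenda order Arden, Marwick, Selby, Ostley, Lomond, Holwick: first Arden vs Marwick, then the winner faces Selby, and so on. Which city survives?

Ostley

Round 1: Arden vs Marwick — 9–10, Marwick advances.
Round 2: Marwick vs Selby — 2–17, Selby advances.
Round 3: Selby vs Ostley — 3–16, Ostley advances.
Round 4: Ostley vs Lomond — 19–0, Ostley advances.
Round 5: Ostley vs Holwick — 19–0, Ostley advances.
Ostley survives the agenda.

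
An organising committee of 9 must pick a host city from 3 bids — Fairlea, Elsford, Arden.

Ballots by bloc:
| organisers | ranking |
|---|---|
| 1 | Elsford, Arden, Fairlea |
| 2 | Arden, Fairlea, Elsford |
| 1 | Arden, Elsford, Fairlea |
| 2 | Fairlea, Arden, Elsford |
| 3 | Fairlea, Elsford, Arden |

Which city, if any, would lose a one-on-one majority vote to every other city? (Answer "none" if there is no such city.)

Head-to-head results (9 organisers):
Fairlea vs Elsford: Fairlea, 7–2.
Fairlea vs Arden: Fairlea, 5–4.
Elsford vs Arden: 4 to 5, Arden.
Only Elsford has no wins; Elsford is the Condorcet loser.

Elsford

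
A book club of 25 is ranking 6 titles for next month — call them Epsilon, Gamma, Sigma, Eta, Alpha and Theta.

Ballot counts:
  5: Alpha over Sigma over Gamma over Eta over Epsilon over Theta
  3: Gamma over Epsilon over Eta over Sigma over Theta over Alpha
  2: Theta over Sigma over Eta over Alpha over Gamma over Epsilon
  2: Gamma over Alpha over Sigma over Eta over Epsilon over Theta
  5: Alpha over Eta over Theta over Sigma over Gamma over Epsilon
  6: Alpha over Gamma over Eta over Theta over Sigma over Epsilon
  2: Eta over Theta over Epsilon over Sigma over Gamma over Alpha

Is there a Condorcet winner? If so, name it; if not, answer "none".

Pairwise majorities:
Epsilon vs Gamma: 2 to 23, Gamma.
Epsilon vs Sigma: Epsilon is ranked higher on 3+2 = 5 ballots, Sigma on 20. Sigma wins 20–5.
Epsilon vs Eta: Epsilon is ranked higher on 3 ballots, Eta on 22. Eta wins 22–3.
Epsilon vs Alpha: Epsilon preferred on 3+2 = 5 ballots; Alpha wins 20–5.
Epsilon vs Theta: 5+3+2 = 10 for Epsilon, 15 for Theta — Theta by 15–10.
Gamma vs Sigma: Gamma preferred on 3+2+6 = 11 ballots; Sigma wins 14–11.
Gamma vs Eta: Gamma is ranked higher on 5+3+2+6 = 16 ballots, Eta on 9. Gamma wins 16–9.
Gamma vs Alpha: 3+2+2 = 7 for Gamma, 18 for Alpha — Alpha by 18–7.
Gamma vs Theta: Gamma preferred on 5+3+2+6 = 16 ballots; Gamma wins 16–9.
Sigma vs Eta: 9 to 16, Eta.
Sigma vs Alpha: Sigma preferred on 3+2+2 = 7 ballots; Alpha wins 18–7.
Sigma vs Theta: 10 to 15, Theta.
Eta vs Alpha: 3+2+2 = 7 for Eta, 18 for Alpha — Alpha by 18–7.
Eta vs Theta: Eta is ranked higher on 5+3+2+5+6+2 = 23 ballots, Theta on 2. Eta wins 23–2.
Alpha vs Theta: 18 to 7, Alpha.
Alpha defeats every rival head-to-head and is the Condorcet winner.

Alpha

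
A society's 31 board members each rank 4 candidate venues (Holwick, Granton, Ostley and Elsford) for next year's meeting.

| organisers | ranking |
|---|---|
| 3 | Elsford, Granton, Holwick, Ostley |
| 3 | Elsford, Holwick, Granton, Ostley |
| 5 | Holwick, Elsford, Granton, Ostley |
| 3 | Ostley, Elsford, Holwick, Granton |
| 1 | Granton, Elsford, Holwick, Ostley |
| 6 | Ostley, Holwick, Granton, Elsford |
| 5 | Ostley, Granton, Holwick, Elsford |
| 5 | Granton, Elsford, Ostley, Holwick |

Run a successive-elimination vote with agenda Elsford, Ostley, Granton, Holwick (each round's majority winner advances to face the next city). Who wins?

Holwick

Round 1: Elsford vs Ostley — 17–14, Elsford advances.
Round 2: Elsford vs Granton — 14–17, Granton advances.
Round 3: Granton vs Holwick — 14–17, Holwick advances.
Holwick survives the agenda.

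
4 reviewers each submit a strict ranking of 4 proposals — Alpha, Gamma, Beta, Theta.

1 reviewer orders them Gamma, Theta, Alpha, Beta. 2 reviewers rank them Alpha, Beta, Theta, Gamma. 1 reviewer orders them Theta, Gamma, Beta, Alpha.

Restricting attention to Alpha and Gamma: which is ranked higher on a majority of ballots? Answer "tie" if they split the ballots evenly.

tie

Ballots ranking Alpha above Gamma: 2.
Ballots ranking Gamma above Alpha: 4 − 2 = 2.
2–2: the pair ties.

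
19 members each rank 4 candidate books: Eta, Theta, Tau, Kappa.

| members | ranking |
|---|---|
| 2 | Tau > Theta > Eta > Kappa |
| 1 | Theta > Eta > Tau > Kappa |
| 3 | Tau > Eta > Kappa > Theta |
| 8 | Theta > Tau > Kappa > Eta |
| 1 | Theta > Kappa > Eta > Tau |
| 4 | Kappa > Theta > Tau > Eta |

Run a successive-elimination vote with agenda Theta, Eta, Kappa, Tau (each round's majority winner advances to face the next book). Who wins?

Round 1: Theta vs Eta — 16–3, Theta advances.
Round 2: Theta vs Kappa — 12–7, Theta advances.
Round 3: Theta vs Tau — 14–5, Theta advances.
The agenda winner is Theta.

Theta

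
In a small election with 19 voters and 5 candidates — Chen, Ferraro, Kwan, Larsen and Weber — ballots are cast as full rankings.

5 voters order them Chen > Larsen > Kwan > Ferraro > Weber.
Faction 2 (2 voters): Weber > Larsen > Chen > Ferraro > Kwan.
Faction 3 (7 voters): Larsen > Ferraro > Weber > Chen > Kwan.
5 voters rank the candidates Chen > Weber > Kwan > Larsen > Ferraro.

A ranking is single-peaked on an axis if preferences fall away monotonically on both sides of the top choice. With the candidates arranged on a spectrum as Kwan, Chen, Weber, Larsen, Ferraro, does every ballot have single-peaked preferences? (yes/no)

no

Axis positions: Kwan=1, Chen=2, Weber=3, Larsen=4, Ferraro=5.
Faction 1: ranking walks positions 2-4-1-5-3; Larsen is ranked above Weber even though Weber lies between Larsen and the peak Chen on the axis — preferences dip and rise again. Not single-peaked.
Faction 2 (peak Weber at position 3): ranking walks positions 3-4-2-5-1, expanding outward from the peak — single-peaked.
Faction 3 (peak Larsen at position 4): ranking walks positions 4-5-3-2-1, expanding outward from the peak — single-peaked.
Faction 4 (peak Chen at position 2): ranking walks positions 2-3-1-4-5, expanding outward from the peak — single-peaked.
Faction 1 violates single-peakedness, so the profile is not single-peaked on this axis.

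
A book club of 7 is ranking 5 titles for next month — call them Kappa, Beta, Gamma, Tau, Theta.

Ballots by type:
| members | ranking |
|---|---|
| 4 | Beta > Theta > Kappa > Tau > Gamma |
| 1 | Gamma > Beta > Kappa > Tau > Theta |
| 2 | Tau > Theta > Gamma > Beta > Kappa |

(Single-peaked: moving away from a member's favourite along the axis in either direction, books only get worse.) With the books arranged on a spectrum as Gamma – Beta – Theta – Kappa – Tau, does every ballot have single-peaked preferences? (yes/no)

no

Axis positions: Gamma=1, Beta=2, Theta=3, Kappa=4, Tau=5.
Type 1 (peak Beta at position 2): ranking walks positions 2-3-4-5-1, expanding outward from the peak — single-peaked.
Type 2: ranking walks positions 1-2-4-5-3; Kappa is ranked above Theta even though Theta lies between Kappa and the peak Gamma on the axis — preferences dip and rise again. Not single-peaked.
Type 3: ranking walks positions 5-3-1-2-4; Theta is ranked above Kappa even though Kappa lies between Theta and the peak Tau on the axis — preferences dip and rise again. Not single-peaked.
Type 2 violates single-peakedness, so the profile is not single-peaked on this axis.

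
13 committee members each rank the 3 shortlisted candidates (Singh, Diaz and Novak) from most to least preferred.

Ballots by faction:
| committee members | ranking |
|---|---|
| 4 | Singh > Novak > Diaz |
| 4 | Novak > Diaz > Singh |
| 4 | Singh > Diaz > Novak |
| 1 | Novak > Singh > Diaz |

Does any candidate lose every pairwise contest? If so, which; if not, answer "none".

Pairwise majorities:
Singh vs Diaz: Singh wins 9–4.
Singh vs Novak: 4+4 = 8 for Singh, 5 for Novak — Singh by 8–5.
Diaz vs Novak: Novak wins 9–4.
Diaz loses to every other candidate — it is the Condorcet loser.

Diaz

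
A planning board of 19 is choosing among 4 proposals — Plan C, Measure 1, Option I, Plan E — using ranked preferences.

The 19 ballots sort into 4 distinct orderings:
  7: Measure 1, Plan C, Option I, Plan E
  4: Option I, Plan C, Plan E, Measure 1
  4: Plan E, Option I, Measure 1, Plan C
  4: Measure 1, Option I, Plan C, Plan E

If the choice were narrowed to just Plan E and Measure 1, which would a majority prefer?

Ballots ranking Plan E above Measure 1: 4 + 4 = 8.
Ballots ranking Measure 1 above Plan E: 19 − 8 = 11.
Measure 1 wins the head-to-head 11–8.

Measure 1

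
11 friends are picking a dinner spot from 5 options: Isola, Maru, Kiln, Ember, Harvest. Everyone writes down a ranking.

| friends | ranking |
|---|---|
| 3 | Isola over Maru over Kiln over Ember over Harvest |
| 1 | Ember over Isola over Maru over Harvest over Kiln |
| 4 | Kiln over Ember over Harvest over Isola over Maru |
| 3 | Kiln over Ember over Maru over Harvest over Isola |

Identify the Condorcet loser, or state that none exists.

Head-to-head results (11 friends):
Isola vs Maru: 3+1+4 = 8 for Isola, 3 for Maru — Isola by 8–3.
Isola–Kiln: Kiln 7–4.
Isola vs Ember: 3 for Isola, 8 for Ember — Ember by 8–3.
Isola–Harvest: Harvest 7–4.
Maru–Kiln: Kiln 7–4.
Maru vs Ember: 3 for Maru, 8 for Ember — Ember by 8–3.
Maru vs Harvest: 7 to 4, Maru.
Kiln vs Ember: 3+4+3 = 10 for Kiln, 1 for Ember — Kiln by 10–1.
Kiln–Harvest: Kiln 10–1.
Ember vs Harvest: Ember is ranked higher on 3+1+4+3 = 11 ballots, Harvest on 0. Ember wins 11–0.
Each restaurant has at least one pairwise win (Isola beats Maru; Maru beats Harvest; Kiln beats Isola; Ember beats Isola; Harvest beats Isola) — no Condorcet loser.

none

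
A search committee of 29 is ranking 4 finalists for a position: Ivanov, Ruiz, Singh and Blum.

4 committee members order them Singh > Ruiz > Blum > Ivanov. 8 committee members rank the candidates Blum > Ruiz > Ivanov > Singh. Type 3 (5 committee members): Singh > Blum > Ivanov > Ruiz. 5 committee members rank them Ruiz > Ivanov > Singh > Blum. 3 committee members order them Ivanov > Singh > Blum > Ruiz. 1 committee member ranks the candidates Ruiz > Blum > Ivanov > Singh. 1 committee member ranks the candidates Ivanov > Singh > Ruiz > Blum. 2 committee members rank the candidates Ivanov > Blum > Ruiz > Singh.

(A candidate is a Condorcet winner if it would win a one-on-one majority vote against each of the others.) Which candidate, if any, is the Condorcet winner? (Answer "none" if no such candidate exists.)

Check each pair by majority over 29 ballots:
Ivanov vs Ruiz: Ivanov preferred on 5+3+1+2 = 11 ballots; Ruiz wins 18–11.
Ivanov–Singh: Ivanov 20–9.
Ivanov vs Blum: Blum wins 18–11.
Ruiz vs Singh: Ruiz wins 16–13.
Ruiz vs Blum: Blum, 18–11.
Singh vs Blum: 4+5+5+3+1 = 18 for Singh, 11 for Blum — Singh by 18–11.
No candidate is unbeaten: Ivanov loses to Ruiz; Ruiz loses to Blum; Singh loses to Ivanov; Blum loses to Singh. In particular Ivanov → Singh → Blum → Ivanov is a majority cycle — no Condorcet winner exists.

none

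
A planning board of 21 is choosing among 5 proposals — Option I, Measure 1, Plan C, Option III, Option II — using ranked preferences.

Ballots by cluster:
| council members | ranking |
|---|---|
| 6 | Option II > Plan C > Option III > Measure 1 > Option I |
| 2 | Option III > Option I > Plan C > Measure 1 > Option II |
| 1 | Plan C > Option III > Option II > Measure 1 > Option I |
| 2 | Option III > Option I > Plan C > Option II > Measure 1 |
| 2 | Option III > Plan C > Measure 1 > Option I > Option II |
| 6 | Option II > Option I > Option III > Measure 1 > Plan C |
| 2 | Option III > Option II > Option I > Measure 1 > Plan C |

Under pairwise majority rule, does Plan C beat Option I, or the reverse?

Option I

Ballots ranking Plan C above Option I: 6 + 1 + 2 = 9.
Ballots ranking Option I above Plan C: 21 − 9 = 12.
Option I wins the head-to-head 12–9.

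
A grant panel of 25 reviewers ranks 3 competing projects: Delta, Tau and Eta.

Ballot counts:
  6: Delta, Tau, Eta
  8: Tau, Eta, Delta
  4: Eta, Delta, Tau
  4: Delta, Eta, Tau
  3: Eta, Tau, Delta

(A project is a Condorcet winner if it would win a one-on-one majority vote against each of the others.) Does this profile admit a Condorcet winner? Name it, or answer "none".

Head-to-head results (25 reviewers):
Delta vs Tau: Delta, 14–11.
Delta–Eta: Eta 15–10.
Tau vs Eta: Tau, 14–11.
Each project drops at least one matchup (Delta loses to Eta; Tau loses to Delta; Eta loses to Tau); the cycle Delta → Tau → Eta → Delta rules out a Condorcet winner.

none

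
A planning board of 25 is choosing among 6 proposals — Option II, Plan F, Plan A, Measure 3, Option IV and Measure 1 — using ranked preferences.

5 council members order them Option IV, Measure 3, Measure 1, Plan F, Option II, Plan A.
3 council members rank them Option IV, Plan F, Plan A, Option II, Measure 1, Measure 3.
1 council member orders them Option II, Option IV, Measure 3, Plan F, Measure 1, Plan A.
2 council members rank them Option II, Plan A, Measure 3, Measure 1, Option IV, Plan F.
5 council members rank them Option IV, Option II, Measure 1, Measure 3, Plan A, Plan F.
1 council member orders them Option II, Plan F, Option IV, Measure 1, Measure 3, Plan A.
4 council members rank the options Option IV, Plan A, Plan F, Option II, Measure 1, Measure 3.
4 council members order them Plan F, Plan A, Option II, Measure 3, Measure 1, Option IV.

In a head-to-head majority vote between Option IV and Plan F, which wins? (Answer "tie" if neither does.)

Ballots ranking Option IV above Plan F: 5 + 3 + 1 + 2 + 5 + 4 = 20.
Ballots ranking Plan F above Option IV: 25 − 20 = 5.
Option IV wins the head-to-head 20–5.

Option IV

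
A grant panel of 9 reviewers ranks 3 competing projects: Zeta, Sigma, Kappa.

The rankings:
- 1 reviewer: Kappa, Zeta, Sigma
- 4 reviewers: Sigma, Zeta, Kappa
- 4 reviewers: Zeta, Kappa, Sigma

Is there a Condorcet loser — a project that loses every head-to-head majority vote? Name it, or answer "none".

Pairwise majorities:
Zeta vs Sigma: Zeta is ranked higher on 1+4 = 5 ballots, Sigma on 4. Zeta wins 5–4.
Zeta vs Kappa: Zeta wins 8–1.
Sigma vs Kappa: Kappa wins 5–4.
Sigma is beaten in every head-to-head and is the Condorcet loser.

Sigma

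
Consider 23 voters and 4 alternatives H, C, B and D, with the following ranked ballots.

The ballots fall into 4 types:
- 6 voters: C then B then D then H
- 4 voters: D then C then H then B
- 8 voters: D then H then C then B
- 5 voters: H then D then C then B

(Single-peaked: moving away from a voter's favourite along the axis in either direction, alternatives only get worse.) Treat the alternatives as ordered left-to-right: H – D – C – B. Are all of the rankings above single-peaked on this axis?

yes

Axis positions: H=1, D=2, C=3, B=4.
Type 1 (peak C at position 3): ranking walks positions 3-4-2-1, expanding outward from the peak — single-peaked.
Type 2 (peak D at position 2): ranking walks positions 2-3-1-4, expanding outward from the peak — single-peaked.
Type 3 (peak D at position 2): ranking walks positions 2-1-3-4, expanding outward from the peak — single-peaked.
Type 4 (peak H at position 1): ranking walks positions 1-2-3-4, expanding outward from the peak — single-peaked.
Every ranking is single-peaked on this axis.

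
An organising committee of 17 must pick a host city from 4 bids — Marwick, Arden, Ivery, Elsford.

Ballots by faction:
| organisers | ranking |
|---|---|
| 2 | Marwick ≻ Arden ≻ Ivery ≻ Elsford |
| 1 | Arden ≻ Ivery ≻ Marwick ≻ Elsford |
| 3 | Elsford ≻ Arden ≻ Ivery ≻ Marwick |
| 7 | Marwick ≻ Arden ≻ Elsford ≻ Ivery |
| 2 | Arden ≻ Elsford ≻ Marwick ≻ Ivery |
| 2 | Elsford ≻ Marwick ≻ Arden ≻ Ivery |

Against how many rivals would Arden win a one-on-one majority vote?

2

Arden against each rival (17 organisers):
Arden vs Marwick: 1+3+2 = 6 for Arden, 11 for Marwick — Marwick by 11–6.
Arden–Ivery: Arden 17–0.
Arden–Elsford: Arden 12–5.
Arden beats Ivery, Elsford; loses to Marwick — 2 pairwise wins.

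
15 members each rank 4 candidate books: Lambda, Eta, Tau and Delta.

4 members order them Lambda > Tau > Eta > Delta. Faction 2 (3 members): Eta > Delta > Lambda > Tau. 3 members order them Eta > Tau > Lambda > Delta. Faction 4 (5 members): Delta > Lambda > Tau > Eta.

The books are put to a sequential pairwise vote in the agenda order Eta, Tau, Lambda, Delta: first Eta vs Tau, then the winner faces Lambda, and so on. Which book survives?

Round 1: Eta vs Tau — 6–9, Tau advances.
Round 2: Tau vs Lambda — 3–12, Lambda advances.
Round 3: Lambda vs Delta — 7–8, Delta advances.
Delta survives the agenda.

Delta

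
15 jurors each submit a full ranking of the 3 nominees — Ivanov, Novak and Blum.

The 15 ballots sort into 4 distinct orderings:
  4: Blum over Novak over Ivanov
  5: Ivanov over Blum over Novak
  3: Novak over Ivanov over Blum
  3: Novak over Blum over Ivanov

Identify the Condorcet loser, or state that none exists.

none

Head-to-head results (15 jurors):
Ivanov vs Novak: Novak, 10–5.
Ivanov vs Blum: Ivanov wins 8–7.
Novak vs Blum: Blum, 9–6.
No nominee is winless: Ivanov beats Blum; Novak beats Ivanov; Blum beats Novak. There is no Condorcet loser.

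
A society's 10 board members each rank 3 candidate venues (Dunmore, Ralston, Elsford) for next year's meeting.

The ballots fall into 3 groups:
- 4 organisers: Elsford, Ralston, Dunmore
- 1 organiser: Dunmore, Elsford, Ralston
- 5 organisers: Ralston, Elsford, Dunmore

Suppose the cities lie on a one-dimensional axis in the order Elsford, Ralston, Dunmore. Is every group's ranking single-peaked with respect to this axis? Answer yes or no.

Axis positions: Elsford=1, Ralston=2, Dunmore=3.
Group 1 (peak Elsford at position 1): ranking walks positions 1-2-3, expanding outward from the peak — single-peaked.
Group 2: ranking walks positions 3-1-2; Elsford is ranked above Ralston even though Ralston lies between Elsford and the peak Dunmore on the axis — preferences dip and rise again. Not single-peaked.
Group 3 (peak Ralston at position 2): ranking walks positions 2-1-3, expanding outward from the peak — single-peaked.
Group 2 violates single-peakedness, so the profile is not single-peaked on this axis.

no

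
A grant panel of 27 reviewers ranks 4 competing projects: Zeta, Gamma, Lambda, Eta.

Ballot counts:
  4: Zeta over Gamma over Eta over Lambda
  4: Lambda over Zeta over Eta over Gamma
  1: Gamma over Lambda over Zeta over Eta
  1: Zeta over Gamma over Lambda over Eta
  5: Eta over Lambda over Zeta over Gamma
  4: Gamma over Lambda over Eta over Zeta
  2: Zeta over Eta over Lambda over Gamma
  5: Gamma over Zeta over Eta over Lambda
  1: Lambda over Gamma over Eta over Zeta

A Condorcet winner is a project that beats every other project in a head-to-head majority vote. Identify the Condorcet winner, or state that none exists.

Pairwise majorities:
Zeta vs Gamma: 16 to 11, Zeta.
Zeta vs Lambda: Lambda, 15–12.
Zeta–Eta: Zeta 17–10.
Gamma vs Lambda: Gamma wins 15–12.
Gamma vs Eta: Gamma, 16–11.
Lambda vs Eta: Eta, 16–11.
Every project loses at least once (Zeta loses to Lambda; Gamma loses to Zeta; Lambda loses to Gamma; Eta loses to Zeta). The majority relation contains the cycle Zeta beats Gamma beats Lambda beats Zeta, so there is no Condorcet winner.

none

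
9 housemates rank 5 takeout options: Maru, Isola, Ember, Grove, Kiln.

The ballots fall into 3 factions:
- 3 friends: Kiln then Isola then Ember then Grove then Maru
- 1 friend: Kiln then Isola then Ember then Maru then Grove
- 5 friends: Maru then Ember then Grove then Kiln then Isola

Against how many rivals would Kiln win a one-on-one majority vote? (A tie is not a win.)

Kiln against each rival (9 friends):
Kiln–Maru: Maru 5–4.
Kiln vs Isola: Kiln preferred on 3+1+5 = 9 ballots; Kiln wins 9–0.
Kiln vs Ember: Ember wins 5–4.
Kiln–Grove: Grove 5–4.
Kiln beats Isola; loses to Maru, Ember, Grove — 1 pairwise win.

1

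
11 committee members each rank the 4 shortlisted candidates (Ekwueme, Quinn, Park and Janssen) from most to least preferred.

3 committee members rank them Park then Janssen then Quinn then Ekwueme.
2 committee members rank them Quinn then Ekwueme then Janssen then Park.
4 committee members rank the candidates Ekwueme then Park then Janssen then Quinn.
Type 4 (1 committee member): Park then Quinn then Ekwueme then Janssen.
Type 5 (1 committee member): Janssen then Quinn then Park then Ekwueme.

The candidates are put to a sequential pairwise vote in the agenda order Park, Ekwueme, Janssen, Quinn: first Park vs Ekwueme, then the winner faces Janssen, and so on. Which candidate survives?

Quinn

Round 1: Park vs Ekwueme — 5–6, Ekwueme advances.
Round 2: Ekwueme vs Janssen — 7–4, Ekwueme advances.
Round 3: Ekwueme vs Quinn — 4–7, Quinn advances.
Quinn survives the agenda.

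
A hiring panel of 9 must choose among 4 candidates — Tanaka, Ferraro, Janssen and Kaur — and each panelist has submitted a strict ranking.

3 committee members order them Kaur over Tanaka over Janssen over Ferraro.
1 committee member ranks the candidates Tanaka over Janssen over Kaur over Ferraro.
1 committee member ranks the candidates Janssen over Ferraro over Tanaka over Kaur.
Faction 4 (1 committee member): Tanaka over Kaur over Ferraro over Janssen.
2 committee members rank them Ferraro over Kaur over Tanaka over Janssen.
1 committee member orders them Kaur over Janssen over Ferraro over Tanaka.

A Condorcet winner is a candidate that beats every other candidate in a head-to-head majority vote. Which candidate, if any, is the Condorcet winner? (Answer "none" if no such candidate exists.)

Check each pair by majority over 9 ballots:
Tanaka vs Ferraro: Tanaka preferred on 3+1+1 = 5 ballots; Tanaka wins 5–4.
Tanaka vs Janssen: Tanaka preferred on 3+1+1+2 = 7 ballots; Tanaka wins 7–2.
Tanaka–Kaur: Kaur 6–3.
Ferraro vs Janssen: Janssen wins 6–3.
Ferraro vs Kaur: 1+2 = 3 for Ferraro, 6 for Kaur — Kaur by 6–3.
Janssen–Kaur: Kaur 7–2.
Kaur wins every pairwise contest, so Kaur is the Condorcet winner.

Kaur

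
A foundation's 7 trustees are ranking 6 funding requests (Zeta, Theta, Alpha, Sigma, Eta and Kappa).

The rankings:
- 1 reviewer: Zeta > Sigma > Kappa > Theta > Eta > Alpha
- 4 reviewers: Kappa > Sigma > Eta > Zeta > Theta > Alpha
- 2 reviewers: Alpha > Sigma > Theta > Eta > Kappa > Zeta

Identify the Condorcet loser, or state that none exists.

Alpha

Pairwise majorities:
Zeta–Theta: Zeta 5–2.
Zeta vs Alpha: 1+4 = 5 for Zeta, 2 for Alpha — Zeta by 5–2.
Zeta vs Sigma: Zeta is ranked higher on 1 ballot, Sigma on 6. Sigma wins 6–1.
Zeta vs Eta: Zeta is ranked higher on 1 ballot, Eta on 6. Eta wins 6–1.
Zeta–Kappa: Kappa 6–1.
Theta vs Alpha: 1+4 = 5 for Theta, 2 for Alpha — Theta by 5–2.
Theta vs Sigma: 0 to 7, Sigma.
Theta vs Eta: Eta wins 4–3.
Theta vs Kappa: 2 to 5, Kappa.
Alpha vs Sigma: Alpha preferred on 2 ballots; Sigma wins 5–2.
Alpha–Eta: Eta 5–2.
Alpha vs Kappa: Kappa wins 5–2.
Sigma vs Eta: Sigma is ranked higher on 1+4+2 = 7 ballots, Eta on 0. Sigma wins 7–0.
Sigma vs Kappa: Kappa wins 4–3.
Eta–Kappa: Kappa 5–2.
Alpha is beaten in every head-to-head and is the Condorcet loser.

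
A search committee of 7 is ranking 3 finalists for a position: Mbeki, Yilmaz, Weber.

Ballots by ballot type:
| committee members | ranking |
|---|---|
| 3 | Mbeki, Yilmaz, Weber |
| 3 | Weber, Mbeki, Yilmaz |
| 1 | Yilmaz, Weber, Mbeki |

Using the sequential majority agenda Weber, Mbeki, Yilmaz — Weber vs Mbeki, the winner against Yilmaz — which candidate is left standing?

Yilmaz

Round 1: Weber vs Mbeki — 4–3, Weber advances.
Round 2: Weber vs Yilmaz — 3–4, Yilmaz advances.
The agenda winner is Yilmaz.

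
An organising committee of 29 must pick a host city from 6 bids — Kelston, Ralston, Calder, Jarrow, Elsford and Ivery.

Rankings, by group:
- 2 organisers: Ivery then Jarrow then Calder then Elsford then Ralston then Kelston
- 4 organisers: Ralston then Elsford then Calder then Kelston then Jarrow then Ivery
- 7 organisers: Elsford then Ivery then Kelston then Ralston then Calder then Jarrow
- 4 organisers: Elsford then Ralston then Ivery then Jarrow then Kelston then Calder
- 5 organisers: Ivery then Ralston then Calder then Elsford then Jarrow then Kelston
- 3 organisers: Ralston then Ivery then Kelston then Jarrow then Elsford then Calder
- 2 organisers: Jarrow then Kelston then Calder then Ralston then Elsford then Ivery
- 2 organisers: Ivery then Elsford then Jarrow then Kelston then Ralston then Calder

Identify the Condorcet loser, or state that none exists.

none

Pairwise majorities:
Kelston vs Ralston: Kelston is ranked higher on 7+2+2 = 11 ballots, Ralston on 18. Ralston wins 18–11.
Kelston vs Calder: Kelston, 18–11.
Kelston vs Jarrow: Jarrow wins 15–14.
Kelston vs Elsford: Kelston preferred on 3+2 = 5 ballots; Elsford wins 24–5.
Kelston vs Ivery: Ivery wins 23–6.
Ralston vs Calder: Ralston preferred on 4+7+4+5+3+2 = 25 ballots; Ralston wins 25–4.
Ralston vs Jarrow: Ralston wins 23–6.
Ralston–Elsford: Elsford 15–14.
Ralston vs Ivery: Ralston is ranked higher on 4+4+3+2 = 13 ballots, Ivery on 16. Ivery wins 16–13.
Calder vs Jarrow: Calder is ranked higher on 4+7+5 = 16 ballots, Jarrow on 13. Calder wins 16–13.
Calder vs Elsford: Elsford wins 20–9.
Calder–Ivery: Ivery 23–6.
Jarrow vs Elsford: Elsford wins 22–7.
Jarrow vs Ivery: Ivery, 23–6.
Elsford vs Ivery: Elsford, 17–12.
Every city wins at least one matchup (Kelston beats Calder; Ralston beats Kelston; Calder beats Jarrow; Jarrow beats Kelston; Elsford beats Kelston; Ivery beats Kelston), so there is no Condorcet loser.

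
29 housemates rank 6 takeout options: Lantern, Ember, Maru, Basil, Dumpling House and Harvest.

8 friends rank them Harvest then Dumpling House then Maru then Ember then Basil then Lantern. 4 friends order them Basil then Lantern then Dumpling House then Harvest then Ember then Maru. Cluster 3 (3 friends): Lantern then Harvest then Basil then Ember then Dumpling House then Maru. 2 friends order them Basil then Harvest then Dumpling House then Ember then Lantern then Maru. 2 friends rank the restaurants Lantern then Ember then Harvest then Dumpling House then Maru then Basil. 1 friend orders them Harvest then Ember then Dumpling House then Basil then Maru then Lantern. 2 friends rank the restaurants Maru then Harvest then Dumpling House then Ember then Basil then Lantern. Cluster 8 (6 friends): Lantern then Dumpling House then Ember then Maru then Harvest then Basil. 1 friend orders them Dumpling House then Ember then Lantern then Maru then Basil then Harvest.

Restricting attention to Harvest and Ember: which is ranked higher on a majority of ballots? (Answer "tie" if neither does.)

Ballots ranking Harvest above Ember: 8 + 4 + 3 + 2 + 1 + 2 = 20.
Ballots ranking Ember above Harvest: 29 − 20 = 9.
Harvest wins the head-to-head 20–9.

Harvest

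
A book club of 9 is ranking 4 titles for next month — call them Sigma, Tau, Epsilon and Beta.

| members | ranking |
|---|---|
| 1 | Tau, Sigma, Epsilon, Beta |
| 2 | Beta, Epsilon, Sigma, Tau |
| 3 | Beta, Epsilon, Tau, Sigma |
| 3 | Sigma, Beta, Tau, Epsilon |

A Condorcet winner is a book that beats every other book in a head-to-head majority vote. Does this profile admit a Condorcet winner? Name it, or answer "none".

Pairwise majorities:
Sigma vs Tau: Sigma wins 5–4.
Sigma vs Epsilon: Epsilon wins 5–4.
Sigma vs Beta: Beta, 5–4.
Tau vs Epsilon: Epsilon wins 5–4.
Tau vs Beta: Beta wins 8–1.
Epsilon vs Beta: Beta, 8–1.
Beta defeats every rival head-to-head and is the Condorcet winner.

Beta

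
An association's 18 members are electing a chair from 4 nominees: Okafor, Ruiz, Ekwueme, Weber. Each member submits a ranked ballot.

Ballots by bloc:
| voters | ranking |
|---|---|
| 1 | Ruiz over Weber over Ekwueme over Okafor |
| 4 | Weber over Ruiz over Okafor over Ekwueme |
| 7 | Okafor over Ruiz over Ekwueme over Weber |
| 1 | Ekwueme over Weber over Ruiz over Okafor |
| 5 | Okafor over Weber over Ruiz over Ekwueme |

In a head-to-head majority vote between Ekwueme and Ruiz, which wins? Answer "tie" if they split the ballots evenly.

Ballots ranking Ekwueme above Ruiz: 1.
Ballots ranking Ruiz above Ekwueme: 18 − 1 = 17.
Ruiz wins the head-to-head 17–1.

Ruiz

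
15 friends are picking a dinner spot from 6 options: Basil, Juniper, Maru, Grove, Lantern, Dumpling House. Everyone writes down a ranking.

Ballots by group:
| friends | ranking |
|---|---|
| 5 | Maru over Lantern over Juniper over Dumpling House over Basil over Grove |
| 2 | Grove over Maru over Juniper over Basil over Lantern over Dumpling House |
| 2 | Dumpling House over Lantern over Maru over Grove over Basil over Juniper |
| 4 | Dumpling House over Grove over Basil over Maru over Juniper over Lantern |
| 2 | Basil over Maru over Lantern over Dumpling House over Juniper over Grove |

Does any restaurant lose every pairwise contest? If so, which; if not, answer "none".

Pairwise majorities:
Basil vs Juniper: Basil is ranked higher on 2+4+2 = 8 ballots, Juniper on 7. Basil wins 8–7.
Basil vs Maru: Maru wins 9–6.
Basil vs Grove: Grove, 8–7.
Basil vs Lantern: Basil preferred on 2+4+2 = 8 ballots; Basil wins 8–7.
Basil vs Dumpling House: Basil is ranked higher on 2+2 = 4 ballots, Dumpling House on 11. Dumpling House wins 11–4.
Juniper vs Maru: 0 for Juniper, 15 for Maru — Maru by 15–0.
Juniper vs Grove: Juniper is ranked higher on 5+2 = 7 ballots, Grove on 8. Grove wins 8–7.
Juniper–Lantern: Lantern 9–6.
Juniper vs Dumpling House: Juniper is ranked higher on 5+2 = 7 ballots, Dumpling House on 8. Dumpling House wins 8–7.
Maru vs Grove: Maru wins 9–6.
Maru vs Lantern: 5+2+4+2 = 13 for Maru, 2 for Lantern — Maru by 13–2.
Maru vs Dumpling House: 9 to 6, Maru.
Grove–Lantern: Lantern 9–6.
Grove–Dumpling House: Dumpling House 13–2.
Lantern vs Dumpling House: Lantern is ranked higher on 5+2+2 = 9 ballots, Dumpling House on 6. Lantern wins 9–6.
Only Juniper has no wins; Juniper is the Condorcet loser.

Juniper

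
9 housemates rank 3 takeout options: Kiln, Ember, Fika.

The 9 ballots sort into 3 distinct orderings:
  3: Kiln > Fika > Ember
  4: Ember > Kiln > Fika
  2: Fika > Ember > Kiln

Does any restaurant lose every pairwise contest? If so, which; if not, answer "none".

none

Pairwise majorities:
Kiln–Ember: Ember 6–3.
Kiln–Fika: Kiln 7–2.
Ember vs Fika: Fika, 5–4.
Every restaurant wins at least one matchup (Kiln beats Fika; Ember beats Kiln; Fika beats Ember), so there is no Condorcet loser.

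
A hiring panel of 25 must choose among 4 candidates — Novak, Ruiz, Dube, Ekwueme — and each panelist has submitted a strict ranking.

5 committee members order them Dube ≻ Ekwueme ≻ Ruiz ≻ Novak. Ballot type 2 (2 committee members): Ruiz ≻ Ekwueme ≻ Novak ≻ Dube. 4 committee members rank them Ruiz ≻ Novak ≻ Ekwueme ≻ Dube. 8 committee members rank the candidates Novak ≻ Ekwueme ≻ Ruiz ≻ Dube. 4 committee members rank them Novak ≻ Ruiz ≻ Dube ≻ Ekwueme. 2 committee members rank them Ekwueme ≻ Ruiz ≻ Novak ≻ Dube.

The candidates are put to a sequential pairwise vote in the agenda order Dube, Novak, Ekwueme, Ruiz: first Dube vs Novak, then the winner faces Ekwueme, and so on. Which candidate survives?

Ruiz

Round 1: Dube vs Novak — 5–20, Novak advances.
Round 2: Novak vs Ekwueme — 16–9, Novak advances.
Round 3: Novak vs Ruiz — 12–13, Ruiz advances.
Ruiz survives the agenda.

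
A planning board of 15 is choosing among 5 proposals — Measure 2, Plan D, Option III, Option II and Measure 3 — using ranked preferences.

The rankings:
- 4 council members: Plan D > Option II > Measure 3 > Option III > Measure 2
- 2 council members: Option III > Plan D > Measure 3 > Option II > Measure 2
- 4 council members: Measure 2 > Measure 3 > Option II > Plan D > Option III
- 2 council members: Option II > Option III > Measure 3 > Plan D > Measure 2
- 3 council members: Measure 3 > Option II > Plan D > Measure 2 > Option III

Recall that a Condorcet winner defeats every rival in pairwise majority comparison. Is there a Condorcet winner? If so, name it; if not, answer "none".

Check each pair by majority over 15 ballots:
Measure 2 vs Plan D: Plan D wins 11–4.
Measure 2–Option III: Option III 8–7.
Measure 2 vs Option II: Option II wins 11–4.
Measure 2 vs Measure 3: Measure 3, 11–4.
Plan D vs Option III: Plan D wins 11–4.
Plan D vs Option II: Option II, 9–6.
Plan D vs Measure 3: Measure 3, 9–6.
Option III vs Option II: Option II, 13–2.
Option III–Measure 3: Measure 3 11–4.
Option II–Measure 3: Measure 3 9–6.
Measure 3 wins every pairwise contest, so Measure 3 is the Condorcet winner.

Measure 3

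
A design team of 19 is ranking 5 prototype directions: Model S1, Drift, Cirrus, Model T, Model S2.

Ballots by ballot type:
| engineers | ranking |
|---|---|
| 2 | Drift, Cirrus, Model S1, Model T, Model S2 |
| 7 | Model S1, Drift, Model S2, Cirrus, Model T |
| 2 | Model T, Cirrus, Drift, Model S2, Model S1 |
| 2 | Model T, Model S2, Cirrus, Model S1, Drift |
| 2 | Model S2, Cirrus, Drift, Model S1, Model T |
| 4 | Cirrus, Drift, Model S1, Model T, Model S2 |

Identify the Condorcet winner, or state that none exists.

Check each pair by majority over 19 ballots:
Model S1 vs Drift: Model S1 is ranked higher on 7+2 = 9 ballots, Drift on 10. Drift wins 10–9.
Model S1 vs Cirrus: Cirrus wins 12–7.
Model S1–Model T: Model S1 15–4.
Model S1–Model S2: Model S1 13–6.
Drift vs Cirrus: Cirrus wins 10–9.
Drift vs Model T: Drift, 15–4.
Drift–Model S2: Drift 15–4.
Cirrus vs Model T: Cirrus wins 15–4.
Cirrus vs Model S2: Cirrus is ranked higher on 2+2+4 = 8 ballots, Model S2 on 11. Model S2 wins 11–8.
Model T vs Model S2: Model T, 10–9.
Every design loses at least once (Model S1 loses to Drift; Drift loses to Cirrus; Cirrus loses to Model S2; Model T loses to Model S1; Model S2 loses to Model S1). The majority relation contains the cycle Model S1 → Model S2 → Cirrus → Model S1, so there is no Condorcet winner.

none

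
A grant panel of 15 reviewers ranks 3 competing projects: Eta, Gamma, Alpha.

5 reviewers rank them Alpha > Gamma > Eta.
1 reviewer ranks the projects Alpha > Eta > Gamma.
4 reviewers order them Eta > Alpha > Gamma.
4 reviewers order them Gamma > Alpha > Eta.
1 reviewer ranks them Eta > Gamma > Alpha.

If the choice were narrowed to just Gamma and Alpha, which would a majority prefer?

Ballots ranking Gamma above Alpha: 4 + 1 = 5.
Ballots ranking Alpha above Gamma: 15 − 5 = 10.
Alpha wins the head-to-head 10–5.

Alpha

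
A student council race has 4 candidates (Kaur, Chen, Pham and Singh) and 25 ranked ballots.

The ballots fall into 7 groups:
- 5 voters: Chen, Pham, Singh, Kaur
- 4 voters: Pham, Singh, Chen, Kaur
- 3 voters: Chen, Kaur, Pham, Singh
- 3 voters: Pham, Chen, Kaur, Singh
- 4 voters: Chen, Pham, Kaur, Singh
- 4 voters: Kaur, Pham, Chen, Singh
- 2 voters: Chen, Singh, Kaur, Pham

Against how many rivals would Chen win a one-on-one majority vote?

3

Chen against each rival (25 voters):
Chen–Kaur: Chen 21–4.
Chen vs Pham: Chen, 14–11.
Chen vs Singh: 5+3+3+4+4+2 = 21 for Chen, 4 for Singh — Chen by 21–4.
Chen beats Kaur, Pham, Singh — 3 pairwise wins.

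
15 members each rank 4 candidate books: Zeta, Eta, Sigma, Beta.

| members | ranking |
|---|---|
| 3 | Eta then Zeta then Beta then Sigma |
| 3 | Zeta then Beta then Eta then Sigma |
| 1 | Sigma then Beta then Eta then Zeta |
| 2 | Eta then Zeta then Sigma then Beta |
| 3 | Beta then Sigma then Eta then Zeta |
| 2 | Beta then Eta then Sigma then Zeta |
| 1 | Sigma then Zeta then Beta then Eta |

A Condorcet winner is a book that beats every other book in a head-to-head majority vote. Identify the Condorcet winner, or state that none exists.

Pairwise majorities:
Zeta vs Eta: 3+1 = 4 for Zeta, 11 for Eta — Eta by 11–4.
Zeta vs Sigma: Zeta preferred on 3+3+2 = 8 ballots; Zeta wins 8–7.
Zeta vs Beta: 9 to 6, Zeta.
Eta vs Sigma: Eta is ranked higher on 3+3+2+2 = 10 ballots, Sigma on 5. Eta wins 10–5.
Eta vs Beta: 5 to 10, Beta.
Sigma vs Beta: 1+2+1 = 4 for Sigma, 11 for Beta — Beta by 11–4.
No book is unbeaten: Zeta loses to Eta; Eta loses to Beta; Sigma loses to Zeta; Beta loses to Zeta. In particular Zeta > Beta > Eta > Zeta is a majority cycle — no Condorcet winner exists.

none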